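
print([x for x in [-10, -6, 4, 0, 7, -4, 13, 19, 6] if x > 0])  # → [4, 7, 13, 19, 6]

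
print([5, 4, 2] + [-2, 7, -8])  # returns [5, 4, 2, -2, 7, -8]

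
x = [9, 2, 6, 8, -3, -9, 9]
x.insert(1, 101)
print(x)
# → [9, 101, 2, 6, 8, -3, -9, 9]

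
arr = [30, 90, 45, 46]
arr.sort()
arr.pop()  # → 90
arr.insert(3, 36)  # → [30, 45, 46, 36]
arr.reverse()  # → [36, 46, 45, 30]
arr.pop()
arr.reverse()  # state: [45, 46, 36]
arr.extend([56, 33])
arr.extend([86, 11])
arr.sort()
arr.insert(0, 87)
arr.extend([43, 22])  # [87, 11, 33, 36, 45, 46, 56, 86, 43, 22]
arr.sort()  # [11, 22, 33, 36, 43, 45, 46, 56, 86, 87]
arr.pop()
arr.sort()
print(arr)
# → [11, 22, 33, 36, 43, 45, 46, 56, 86]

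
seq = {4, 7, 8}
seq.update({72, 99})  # {4, 7, 8, 72, 99}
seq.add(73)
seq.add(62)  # {4, 7, 8, 62, 72, 73, 99}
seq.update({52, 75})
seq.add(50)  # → {4, 7, 8, 50, 52, 62, 72, 73, 75, 99}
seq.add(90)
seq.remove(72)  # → {4, 7, 8, 50, 52, 62, 73, 75, 90, 99}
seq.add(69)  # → {4, 7, 8, 50, 52, 62, 69, 73, 75, 90, 99}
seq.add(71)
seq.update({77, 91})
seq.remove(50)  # {4, 7, 8, 52, 62, 69, 71, 73, 75, 77, 90, 91, 99}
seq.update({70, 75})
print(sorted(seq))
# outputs [4, 7, 8, 52, 62, 69, 70, 71, 73, 75, 77, 90, 91, 99]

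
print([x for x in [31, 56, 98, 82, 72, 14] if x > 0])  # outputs [31, 56, 98, 82, 72, 14]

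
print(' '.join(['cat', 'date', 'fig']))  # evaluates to cat date fig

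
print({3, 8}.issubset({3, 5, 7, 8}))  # True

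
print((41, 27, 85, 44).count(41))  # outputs 1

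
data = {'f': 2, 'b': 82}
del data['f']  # {'b': 82}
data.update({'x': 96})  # {'b': 82, 'x': 96}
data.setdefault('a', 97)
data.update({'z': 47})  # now {'b': 82, 'x': 96, 'a': 97, 'z': 47}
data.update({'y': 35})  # {'b': 82, 'x': 96, 'a': 97, 'z': 47, 'y': 35}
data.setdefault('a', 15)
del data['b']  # {'x': 96, 'a': 97, 'z': 47, 'y': 35}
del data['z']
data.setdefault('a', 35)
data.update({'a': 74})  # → {'x': 96, 'a': 74, 'y': 35}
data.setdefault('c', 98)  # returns 98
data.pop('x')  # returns 96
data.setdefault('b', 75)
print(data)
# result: {'a': 74, 'y': 35, 'c': 98, 'b': 75}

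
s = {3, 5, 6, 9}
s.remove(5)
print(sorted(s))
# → [3, 6, 9]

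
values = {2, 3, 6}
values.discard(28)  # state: {2, 3, 6}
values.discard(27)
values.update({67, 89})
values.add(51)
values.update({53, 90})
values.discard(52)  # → {2, 3, 6, 51, 53, 67, 89, 90}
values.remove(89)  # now {2, 3, 6, 51, 53, 67, 90}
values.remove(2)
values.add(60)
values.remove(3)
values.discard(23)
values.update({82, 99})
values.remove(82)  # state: {6, 51, 53, 60, 67, 90, 99}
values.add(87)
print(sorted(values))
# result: [6, 51, 53, 60, 67, 87, 90, 99]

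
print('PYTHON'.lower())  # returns python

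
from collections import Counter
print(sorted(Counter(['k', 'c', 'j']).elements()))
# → ['c', 'j', 'k']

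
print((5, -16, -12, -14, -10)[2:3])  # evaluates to (-12,)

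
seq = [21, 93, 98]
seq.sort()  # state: [21, 93, 98]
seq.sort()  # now [21, 93, 98]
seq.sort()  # [21, 93, 98]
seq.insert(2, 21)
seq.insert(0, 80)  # [80, 21, 93, 21, 98]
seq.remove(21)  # [80, 93, 21, 98]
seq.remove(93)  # [80, 21, 98]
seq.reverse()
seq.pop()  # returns 80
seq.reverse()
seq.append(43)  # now [21, 98, 43]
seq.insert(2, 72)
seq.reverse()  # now [43, 72, 98, 21]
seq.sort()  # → [21, 43, 72, 98]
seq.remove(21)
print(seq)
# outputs [43, 72, 98]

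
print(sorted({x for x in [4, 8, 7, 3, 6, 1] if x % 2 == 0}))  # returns [4, 6, 8]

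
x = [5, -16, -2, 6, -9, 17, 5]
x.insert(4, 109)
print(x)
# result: [5, -16, -2, 6, 109, -9, 17, 5]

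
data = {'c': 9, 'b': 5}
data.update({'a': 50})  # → {'c': 9, 'b': 5, 'a': 50}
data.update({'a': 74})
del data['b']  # {'c': 9, 'a': 74}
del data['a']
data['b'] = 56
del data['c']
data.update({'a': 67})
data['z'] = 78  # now {'b': 56, 'a': 67, 'z': 78}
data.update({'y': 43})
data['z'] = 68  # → {'b': 56, 'a': 67, 'z': 68, 'y': 43}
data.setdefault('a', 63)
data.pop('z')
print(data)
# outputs {'b': 56, 'a': 67, 'y': 43}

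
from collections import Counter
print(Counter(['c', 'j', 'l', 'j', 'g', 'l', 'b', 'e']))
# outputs Counter({'j': 2, 'l': 2, 'c': 1, 'g': 1, 'b': 1, 'e': 1})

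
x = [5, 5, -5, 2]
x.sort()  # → [-5, 2, 5, 5]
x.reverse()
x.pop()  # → -5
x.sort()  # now [2, 5, 5]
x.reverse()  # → [5, 5, 2]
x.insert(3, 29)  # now [5, 5, 2, 29]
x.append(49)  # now [5, 5, 2, 29, 49]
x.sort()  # [2, 5, 5, 29, 49]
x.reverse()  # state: [49, 29, 5, 5, 2]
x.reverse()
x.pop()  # 49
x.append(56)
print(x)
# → [2, 5, 5, 29, 56]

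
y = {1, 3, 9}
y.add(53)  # {1, 3, 9, 53}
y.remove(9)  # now {1, 3, 53}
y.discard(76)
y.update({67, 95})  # {1, 3, 53, 67, 95}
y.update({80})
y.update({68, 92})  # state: {1, 3, 53, 67, 68, 80, 92, 95}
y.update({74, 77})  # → {1, 3, 53, 67, 68, 74, 77, 80, 92, 95}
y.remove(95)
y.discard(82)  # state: {1, 3, 53, 67, 68, 74, 77, 80, 92}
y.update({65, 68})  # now {1, 3, 53, 65, 67, 68, 74, 77, 80, 92}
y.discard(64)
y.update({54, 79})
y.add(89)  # {1, 3, 53, 54, 65, 67, 68, 74, 77, 79, 80, 89, 92}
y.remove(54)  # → {1, 3, 53, 65, 67, 68, 74, 77, 79, 80, 89, 92}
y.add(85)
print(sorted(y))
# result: [1, 3, 53, 65, 67, 68, 74, 77, 79, 80, 85, 89, 92]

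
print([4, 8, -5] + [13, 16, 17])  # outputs [4, 8, -5, 13, 16, 17]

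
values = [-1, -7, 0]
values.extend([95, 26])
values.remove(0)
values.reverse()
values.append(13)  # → [26, 95, -7, -1, 13]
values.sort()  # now [-7, -1, 13, 26, 95]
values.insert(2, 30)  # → [-7, -1, 30, 13, 26, 95]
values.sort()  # [-7, -1, 13, 26, 30, 95]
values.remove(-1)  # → [-7, 13, 26, 30, 95]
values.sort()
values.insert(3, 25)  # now [-7, 13, 26, 25, 30, 95]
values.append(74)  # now [-7, 13, 26, 25, 30, 95, 74]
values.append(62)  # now [-7, 13, 26, 25, 30, 95, 74, 62]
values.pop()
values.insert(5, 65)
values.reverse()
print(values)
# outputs [74, 95, 65, 30, 25, 26, 13, -7]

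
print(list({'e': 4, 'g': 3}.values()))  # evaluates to [4, 3]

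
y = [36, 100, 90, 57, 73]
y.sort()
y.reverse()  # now [100, 90, 73, 57, 36]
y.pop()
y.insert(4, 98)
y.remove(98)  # [100, 90, 73, 57]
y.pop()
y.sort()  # [73, 90, 100]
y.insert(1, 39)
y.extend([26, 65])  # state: [73, 39, 90, 100, 26, 65]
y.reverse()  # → [65, 26, 100, 90, 39, 73]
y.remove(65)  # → [26, 100, 90, 39, 73]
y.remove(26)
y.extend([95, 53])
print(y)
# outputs [100, 90, 39, 73, 95, 53]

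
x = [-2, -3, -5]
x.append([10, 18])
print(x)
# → [-2, -3, -5, [10, 18]]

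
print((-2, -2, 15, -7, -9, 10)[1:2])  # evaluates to (-2,)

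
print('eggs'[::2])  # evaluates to eg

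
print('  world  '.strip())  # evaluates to world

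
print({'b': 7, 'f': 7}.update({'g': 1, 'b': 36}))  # None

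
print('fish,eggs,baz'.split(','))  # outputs ['fish', 'eggs', 'baz']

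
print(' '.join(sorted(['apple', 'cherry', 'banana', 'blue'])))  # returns apple banana blue cherry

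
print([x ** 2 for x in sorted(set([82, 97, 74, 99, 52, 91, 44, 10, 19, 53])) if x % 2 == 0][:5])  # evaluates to [100, 1936, 2704, 5476, 6724]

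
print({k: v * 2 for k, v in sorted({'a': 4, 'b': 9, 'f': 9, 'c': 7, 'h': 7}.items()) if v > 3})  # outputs {'a': 8, 'b': 18, 'c': 14, 'f': 18, 'h': 14}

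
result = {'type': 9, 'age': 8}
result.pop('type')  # 9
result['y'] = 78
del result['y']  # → {'age': 8}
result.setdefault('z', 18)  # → 18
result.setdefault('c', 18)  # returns 18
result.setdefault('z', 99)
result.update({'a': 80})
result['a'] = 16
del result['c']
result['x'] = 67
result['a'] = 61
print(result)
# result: {'age': 8, 'z': 18, 'a': 61, 'x': 67}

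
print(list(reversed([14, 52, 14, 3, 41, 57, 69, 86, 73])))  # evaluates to [73, 86, 69, 57, 41, 3, 14, 52, 14]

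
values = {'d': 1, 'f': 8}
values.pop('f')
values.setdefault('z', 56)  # 56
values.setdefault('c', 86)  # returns 86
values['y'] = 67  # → {'d': 1, 'z': 56, 'c': 86, 'y': 67}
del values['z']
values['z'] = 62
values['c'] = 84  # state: {'d': 1, 'c': 84, 'y': 67, 'z': 62}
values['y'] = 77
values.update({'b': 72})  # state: {'d': 1, 'c': 84, 'y': 77, 'z': 62, 'b': 72}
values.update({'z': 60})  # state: {'d': 1, 'c': 84, 'y': 77, 'z': 60, 'b': 72}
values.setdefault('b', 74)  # 72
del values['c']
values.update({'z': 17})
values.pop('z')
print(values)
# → {'d': 1, 'y': 77, 'b': 72}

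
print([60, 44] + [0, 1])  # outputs [60, 44, 0, 1]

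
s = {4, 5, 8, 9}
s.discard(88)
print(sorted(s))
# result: [4, 5, 8, 9]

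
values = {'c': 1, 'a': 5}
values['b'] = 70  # {'c': 1, 'a': 5, 'b': 70}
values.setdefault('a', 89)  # 5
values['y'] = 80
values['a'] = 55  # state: {'c': 1, 'a': 55, 'b': 70, 'y': 80}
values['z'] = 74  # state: {'c': 1, 'a': 55, 'b': 70, 'y': 80, 'z': 74}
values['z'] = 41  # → {'c': 1, 'a': 55, 'b': 70, 'y': 80, 'z': 41}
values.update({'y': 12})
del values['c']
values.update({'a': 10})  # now {'a': 10, 'b': 70, 'y': 12, 'z': 41}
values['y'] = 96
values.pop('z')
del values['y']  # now {'a': 10, 'b': 70}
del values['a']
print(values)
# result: {'b': 70}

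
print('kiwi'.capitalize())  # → Kiwi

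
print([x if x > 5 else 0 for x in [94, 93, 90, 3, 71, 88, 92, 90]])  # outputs [94, 93, 90, 0, 71, 88, 92, 90]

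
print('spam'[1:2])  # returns p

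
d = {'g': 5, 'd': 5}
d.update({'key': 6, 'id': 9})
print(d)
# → {'g': 5, 'd': 5, 'key': 6, 'id': 9}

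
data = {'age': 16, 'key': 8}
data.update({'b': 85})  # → {'age': 16, 'key': 8, 'b': 85}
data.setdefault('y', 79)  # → 79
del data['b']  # {'age': 16, 'key': 8, 'y': 79}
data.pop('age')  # 16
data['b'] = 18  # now {'key': 8, 'y': 79, 'b': 18}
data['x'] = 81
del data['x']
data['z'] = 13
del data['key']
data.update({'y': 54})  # {'y': 54, 'b': 18, 'z': 13}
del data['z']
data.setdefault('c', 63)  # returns 63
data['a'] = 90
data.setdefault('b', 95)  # 18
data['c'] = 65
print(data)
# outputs {'y': 54, 'b': 18, 'c': 65, 'a': 90}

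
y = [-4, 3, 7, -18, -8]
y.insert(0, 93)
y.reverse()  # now [-8, -18, 7, 3, -4, 93]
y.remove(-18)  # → [-8, 7, 3, -4, 93]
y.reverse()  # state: [93, -4, 3, 7, -8]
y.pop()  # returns -8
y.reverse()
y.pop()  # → 93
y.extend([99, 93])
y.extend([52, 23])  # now [7, 3, -4, 99, 93, 52, 23]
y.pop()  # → 23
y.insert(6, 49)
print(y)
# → [7, 3, -4, 99, 93, 52, 49]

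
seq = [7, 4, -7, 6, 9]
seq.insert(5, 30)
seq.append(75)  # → [7, 4, -7, 6, 9, 30, 75]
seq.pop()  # 75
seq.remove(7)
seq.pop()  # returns 30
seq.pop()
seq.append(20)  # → [4, -7, 6, 20]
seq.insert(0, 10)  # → [10, 4, -7, 6, 20]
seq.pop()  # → 20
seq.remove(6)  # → [10, 4, -7]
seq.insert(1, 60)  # [10, 60, 4, -7]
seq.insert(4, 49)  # [10, 60, 4, -7, 49]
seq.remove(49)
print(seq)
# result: [10, 60, 4, -7]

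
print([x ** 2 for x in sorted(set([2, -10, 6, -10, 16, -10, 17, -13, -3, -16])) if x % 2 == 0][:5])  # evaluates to [256, 100, 4, 36, 256]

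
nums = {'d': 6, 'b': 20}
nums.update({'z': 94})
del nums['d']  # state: {'b': 20, 'z': 94}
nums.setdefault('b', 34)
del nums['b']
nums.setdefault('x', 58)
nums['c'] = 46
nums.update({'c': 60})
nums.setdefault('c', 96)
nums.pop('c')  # 60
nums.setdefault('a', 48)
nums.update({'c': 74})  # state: {'z': 94, 'x': 58, 'a': 48, 'c': 74}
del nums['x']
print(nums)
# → {'z': 94, 'a': 48, 'c': 74}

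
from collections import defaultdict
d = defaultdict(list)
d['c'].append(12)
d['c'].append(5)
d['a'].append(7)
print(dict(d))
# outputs {'c': [12, 5], 'a': [7]}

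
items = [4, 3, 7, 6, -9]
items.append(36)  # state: [4, 3, 7, 6, -9, 36]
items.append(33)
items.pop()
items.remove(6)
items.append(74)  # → [4, 3, 7, -9, 36, 74]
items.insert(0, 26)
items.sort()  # [-9, 3, 4, 7, 26, 36, 74]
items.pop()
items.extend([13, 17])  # [-9, 3, 4, 7, 26, 36, 13, 17]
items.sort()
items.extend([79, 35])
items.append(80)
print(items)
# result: [-9, 3, 4, 7, 13, 17, 26, 36, 79, 35, 80]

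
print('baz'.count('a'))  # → 1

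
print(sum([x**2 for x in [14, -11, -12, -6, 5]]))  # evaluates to 522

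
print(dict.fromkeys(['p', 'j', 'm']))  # {'p': None, 'j': None, 'm': None}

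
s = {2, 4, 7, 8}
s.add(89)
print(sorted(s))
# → [2, 4, 7, 8, 89]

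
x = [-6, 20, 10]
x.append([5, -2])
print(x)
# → [-6, 20, 10, [5, -2]]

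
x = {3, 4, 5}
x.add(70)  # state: {3, 4, 5, 70}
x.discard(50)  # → {3, 4, 5, 70}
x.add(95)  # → {3, 4, 5, 70, 95}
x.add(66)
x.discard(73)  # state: {3, 4, 5, 66, 70, 95}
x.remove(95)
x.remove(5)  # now {3, 4, 66, 70}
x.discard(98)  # {3, 4, 66, 70}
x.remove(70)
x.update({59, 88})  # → {3, 4, 59, 66, 88}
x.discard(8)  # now {3, 4, 59, 66, 88}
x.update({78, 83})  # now {3, 4, 59, 66, 78, 83, 88}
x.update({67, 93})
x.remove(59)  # {3, 4, 66, 67, 78, 83, 88, 93}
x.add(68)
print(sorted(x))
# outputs [3, 4, 66, 67, 68, 78, 83, 88, 93]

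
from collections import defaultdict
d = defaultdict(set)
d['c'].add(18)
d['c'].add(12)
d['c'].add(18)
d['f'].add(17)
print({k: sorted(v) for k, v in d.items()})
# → {'c': [12, 18], 'f': [17]}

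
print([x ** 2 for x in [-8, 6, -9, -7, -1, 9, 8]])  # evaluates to [64, 36, 81, 49, 1, 81, 64]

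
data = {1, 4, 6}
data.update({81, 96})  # {1, 4, 6, 81, 96}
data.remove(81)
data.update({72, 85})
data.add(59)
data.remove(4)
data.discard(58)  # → {1, 6, 59, 72, 85, 96}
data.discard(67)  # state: {1, 6, 59, 72, 85, 96}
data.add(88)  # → {1, 6, 59, 72, 85, 88, 96}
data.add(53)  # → {1, 6, 53, 59, 72, 85, 88, 96}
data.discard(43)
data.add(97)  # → {1, 6, 53, 59, 72, 85, 88, 96, 97}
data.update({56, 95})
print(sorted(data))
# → [1, 6, 53, 56, 59, 72, 85, 88, 95, 96, 97]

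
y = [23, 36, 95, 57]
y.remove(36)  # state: [23, 95, 57]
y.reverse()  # [57, 95, 23]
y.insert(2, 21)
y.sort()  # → [21, 23, 57, 95]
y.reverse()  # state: [95, 57, 23, 21]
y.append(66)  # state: [95, 57, 23, 21, 66]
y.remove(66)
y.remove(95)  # [57, 23, 21]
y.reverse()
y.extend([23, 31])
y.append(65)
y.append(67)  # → [21, 23, 57, 23, 31, 65, 67]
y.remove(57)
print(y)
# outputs [21, 23, 23, 31, 65, 67]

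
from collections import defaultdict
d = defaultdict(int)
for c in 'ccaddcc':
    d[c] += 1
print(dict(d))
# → {'c': 4, 'a': 1, 'd': 2}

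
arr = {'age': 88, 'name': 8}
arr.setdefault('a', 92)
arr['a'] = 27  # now {'age': 88, 'name': 8, 'a': 27}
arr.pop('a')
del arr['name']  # {'age': 88}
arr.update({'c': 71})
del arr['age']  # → {'c': 71}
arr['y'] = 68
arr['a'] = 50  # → {'c': 71, 'y': 68, 'a': 50}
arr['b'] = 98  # {'c': 71, 'y': 68, 'a': 50, 'b': 98}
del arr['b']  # {'c': 71, 'y': 68, 'a': 50}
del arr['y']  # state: {'c': 71, 'a': 50}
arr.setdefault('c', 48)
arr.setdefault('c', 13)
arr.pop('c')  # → 71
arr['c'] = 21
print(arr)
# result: {'a': 50, 'c': 21}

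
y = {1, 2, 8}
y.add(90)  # {1, 2, 8, 90}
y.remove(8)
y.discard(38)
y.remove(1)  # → {2, 90}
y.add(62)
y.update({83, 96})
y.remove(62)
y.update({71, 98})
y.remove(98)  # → {2, 71, 83, 90, 96}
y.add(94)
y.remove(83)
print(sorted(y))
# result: [2, 71, 90, 94, 96]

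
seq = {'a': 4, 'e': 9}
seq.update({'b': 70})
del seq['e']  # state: {'a': 4, 'b': 70}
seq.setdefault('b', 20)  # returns 70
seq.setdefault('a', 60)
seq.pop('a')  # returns 4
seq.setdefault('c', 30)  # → 30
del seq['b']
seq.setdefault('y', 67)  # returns 67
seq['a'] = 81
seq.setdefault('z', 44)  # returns 44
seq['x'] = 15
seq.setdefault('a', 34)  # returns 81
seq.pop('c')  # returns 30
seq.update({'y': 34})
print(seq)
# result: {'y': 34, 'a': 81, 'z': 44, 'x': 15}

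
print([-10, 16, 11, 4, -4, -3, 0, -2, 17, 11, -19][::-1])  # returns [-19, 11, 17, -2, 0, -3, -4, 4, 11, 16, -10]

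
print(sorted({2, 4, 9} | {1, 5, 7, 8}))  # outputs [1, 2, 4, 5, 7, 8, 9]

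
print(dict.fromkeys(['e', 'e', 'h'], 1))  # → {'e': 1, 'h': 1}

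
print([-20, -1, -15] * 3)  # [-20, -1, -15, -20, -1, -15, -20, -1, -15]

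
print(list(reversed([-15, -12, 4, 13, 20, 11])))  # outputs [11, 20, 13, 4, -12, -15]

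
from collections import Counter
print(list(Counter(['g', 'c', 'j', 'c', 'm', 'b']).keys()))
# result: ['g', 'c', 'j', 'm', 'b']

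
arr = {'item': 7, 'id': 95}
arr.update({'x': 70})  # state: {'item': 7, 'id': 95, 'x': 70}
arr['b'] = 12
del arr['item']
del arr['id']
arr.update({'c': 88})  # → {'x': 70, 'b': 12, 'c': 88}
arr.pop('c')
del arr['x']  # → {'b': 12}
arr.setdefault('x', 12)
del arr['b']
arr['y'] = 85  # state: {'x': 12, 'y': 85}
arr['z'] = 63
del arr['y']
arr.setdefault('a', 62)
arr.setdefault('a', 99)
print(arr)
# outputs {'x': 12, 'z': 63, 'a': 62}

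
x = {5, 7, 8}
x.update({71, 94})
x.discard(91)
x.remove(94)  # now {5, 7, 8, 71}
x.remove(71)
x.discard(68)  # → {5, 7, 8}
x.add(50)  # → {5, 7, 8, 50}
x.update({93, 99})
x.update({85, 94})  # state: {5, 7, 8, 50, 85, 93, 94, 99}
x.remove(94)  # {5, 7, 8, 50, 85, 93, 99}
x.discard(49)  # {5, 7, 8, 50, 85, 93, 99}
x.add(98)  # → {5, 7, 8, 50, 85, 93, 98, 99}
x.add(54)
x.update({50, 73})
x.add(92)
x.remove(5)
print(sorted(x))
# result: [7, 8, 50, 54, 73, 85, 92, 93, 98, 99]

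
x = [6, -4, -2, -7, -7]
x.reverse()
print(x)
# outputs [-7, -7, -2, -4, 6]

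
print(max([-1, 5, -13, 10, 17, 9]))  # 17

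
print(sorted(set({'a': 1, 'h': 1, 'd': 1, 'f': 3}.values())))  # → [1, 3]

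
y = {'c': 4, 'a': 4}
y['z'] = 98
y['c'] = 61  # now {'c': 61, 'a': 4, 'z': 98}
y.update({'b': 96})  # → {'c': 61, 'a': 4, 'z': 98, 'b': 96}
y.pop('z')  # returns 98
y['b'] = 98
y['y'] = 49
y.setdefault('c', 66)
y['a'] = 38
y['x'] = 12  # {'c': 61, 'a': 38, 'b': 98, 'y': 49, 'x': 12}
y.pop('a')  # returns 38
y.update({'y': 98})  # {'c': 61, 'b': 98, 'y': 98, 'x': 12}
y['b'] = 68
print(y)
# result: {'c': 61, 'b': 68, 'y': 98, 'x': 12}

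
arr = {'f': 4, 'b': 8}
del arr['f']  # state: {'b': 8}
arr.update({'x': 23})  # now {'b': 8, 'x': 23}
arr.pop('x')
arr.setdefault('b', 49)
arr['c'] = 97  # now {'b': 8, 'c': 97}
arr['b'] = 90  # {'b': 90, 'c': 97}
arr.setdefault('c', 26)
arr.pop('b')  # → 90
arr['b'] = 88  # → {'c': 97, 'b': 88}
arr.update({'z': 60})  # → {'c': 97, 'b': 88, 'z': 60}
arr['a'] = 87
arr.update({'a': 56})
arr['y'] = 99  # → {'c': 97, 'b': 88, 'z': 60, 'a': 56, 'y': 99}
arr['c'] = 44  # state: {'c': 44, 'b': 88, 'z': 60, 'a': 56, 'y': 99}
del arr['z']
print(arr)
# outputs {'c': 44, 'b': 88, 'a': 56, 'y': 99}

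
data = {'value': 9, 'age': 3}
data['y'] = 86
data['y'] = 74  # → {'value': 9, 'age': 3, 'y': 74}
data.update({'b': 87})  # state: {'value': 9, 'age': 3, 'y': 74, 'b': 87}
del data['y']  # {'value': 9, 'age': 3, 'b': 87}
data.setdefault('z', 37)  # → 37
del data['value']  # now {'age': 3, 'b': 87, 'z': 37}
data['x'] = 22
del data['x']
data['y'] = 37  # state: {'age': 3, 'b': 87, 'z': 37, 'y': 37}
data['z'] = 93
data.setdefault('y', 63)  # 37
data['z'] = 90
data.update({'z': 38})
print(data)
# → {'age': 3, 'b': 87, 'z': 38, 'y': 37}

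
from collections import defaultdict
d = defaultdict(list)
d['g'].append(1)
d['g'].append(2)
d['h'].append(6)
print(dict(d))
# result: {'g': [1, 2], 'h': [6]}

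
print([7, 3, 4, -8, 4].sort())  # None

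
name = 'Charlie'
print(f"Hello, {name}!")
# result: Hello, Charlie!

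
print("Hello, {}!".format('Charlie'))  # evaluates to Hello, Charlie!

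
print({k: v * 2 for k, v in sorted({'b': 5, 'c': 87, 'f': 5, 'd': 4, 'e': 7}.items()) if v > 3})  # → {'b': 10, 'c': 174, 'd': 8, 'e': 14, 'f': 10}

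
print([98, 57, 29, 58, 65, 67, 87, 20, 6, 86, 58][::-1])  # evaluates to [58, 86, 6, 20, 87, 67, 65, 58, 29, 57, 98]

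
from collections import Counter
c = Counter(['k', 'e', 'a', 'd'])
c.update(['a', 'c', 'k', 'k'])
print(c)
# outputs Counter({'k': 3, 'a': 2, 'e': 1, 'd': 1, 'c': 1})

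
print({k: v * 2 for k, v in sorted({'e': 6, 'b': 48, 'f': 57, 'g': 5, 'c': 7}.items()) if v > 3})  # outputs {'b': 96, 'c': 14, 'e': 12, 'f': 114, 'g': 10}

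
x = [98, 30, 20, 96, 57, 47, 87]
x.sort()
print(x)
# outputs [20, 30, 47, 57, 87, 96, 98]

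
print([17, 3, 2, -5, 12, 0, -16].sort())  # None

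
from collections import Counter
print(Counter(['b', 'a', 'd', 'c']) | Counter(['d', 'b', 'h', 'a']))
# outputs Counter({'b': 1, 'a': 1, 'd': 1, 'c': 1, 'h': 1})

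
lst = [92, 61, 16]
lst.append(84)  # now [92, 61, 16, 84]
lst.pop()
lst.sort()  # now [16, 61, 92]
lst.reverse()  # [92, 61, 16]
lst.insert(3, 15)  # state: [92, 61, 16, 15]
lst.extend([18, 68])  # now [92, 61, 16, 15, 18, 68]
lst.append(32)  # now [92, 61, 16, 15, 18, 68, 32]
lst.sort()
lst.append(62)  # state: [15, 16, 18, 32, 61, 68, 92, 62]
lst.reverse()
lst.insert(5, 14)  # [62, 92, 68, 61, 32, 14, 18, 16, 15]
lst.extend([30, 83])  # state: [62, 92, 68, 61, 32, 14, 18, 16, 15, 30, 83]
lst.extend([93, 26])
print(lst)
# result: [62, 92, 68, 61, 32, 14, 18, 16, 15, 30, 83, 93, 26]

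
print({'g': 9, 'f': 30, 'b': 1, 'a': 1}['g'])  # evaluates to 9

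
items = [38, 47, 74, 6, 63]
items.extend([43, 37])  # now [38, 47, 74, 6, 63, 43, 37]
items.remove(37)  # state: [38, 47, 74, 6, 63, 43]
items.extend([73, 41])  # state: [38, 47, 74, 6, 63, 43, 73, 41]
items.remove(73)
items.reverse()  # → [41, 43, 63, 6, 74, 47, 38]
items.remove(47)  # [41, 43, 63, 6, 74, 38]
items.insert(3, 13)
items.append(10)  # [41, 43, 63, 13, 6, 74, 38, 10]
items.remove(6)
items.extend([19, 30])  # [41, 43, 63, 13, 74, 38, 10, 19, 30]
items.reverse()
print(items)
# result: [30, 19, 10, 38, 74, 13, 63, 43, 41]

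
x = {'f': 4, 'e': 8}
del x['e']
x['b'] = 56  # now {'f': 4, 'b': 56}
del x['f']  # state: {'b': 56}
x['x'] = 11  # {'b': 56, 'x': 11}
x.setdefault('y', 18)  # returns 18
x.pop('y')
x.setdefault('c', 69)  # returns 69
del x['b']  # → {'x': 11, 'c': 69}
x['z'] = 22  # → {'x': 11, 'c': 69, 'z': 22}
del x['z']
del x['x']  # {'c': 69}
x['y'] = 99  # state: {'c': 69, 'y': 99}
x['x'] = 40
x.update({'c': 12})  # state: {'c': 12, 'y': 99, 'x': 40}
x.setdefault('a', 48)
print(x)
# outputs {'c': 12, 'y': 99, 'x': 40, 'a': 48}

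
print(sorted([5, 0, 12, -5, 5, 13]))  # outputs [-5, 0, 5, 5, 12, 13]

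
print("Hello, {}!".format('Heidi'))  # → Hello, Heidi!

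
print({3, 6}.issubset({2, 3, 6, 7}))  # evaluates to True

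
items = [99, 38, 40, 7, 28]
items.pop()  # 28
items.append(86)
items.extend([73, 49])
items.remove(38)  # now [99, 40, 7, 86, 73, 49]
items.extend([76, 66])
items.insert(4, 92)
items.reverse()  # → [66, 76, 49, 73, 92, 86, 7, 40, 99]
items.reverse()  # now [99, 40, 7, 86, 92, 73, 49, 76, 66]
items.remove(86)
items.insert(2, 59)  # [99, 40, 59, 7, 92, 73, 49, 76, 66]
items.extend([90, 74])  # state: [99, 40, 59, 7, 92, 73, 49, 76, 66, 90, 74]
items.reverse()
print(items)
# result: [74, 90, 66, 76, 49, 73, 92, 7, 59, 40, 99]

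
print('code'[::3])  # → ce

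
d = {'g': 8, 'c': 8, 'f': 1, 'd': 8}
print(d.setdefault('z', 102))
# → 102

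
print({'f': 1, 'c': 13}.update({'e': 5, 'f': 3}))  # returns None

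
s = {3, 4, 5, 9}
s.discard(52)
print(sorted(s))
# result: [3, 4, 5, 9]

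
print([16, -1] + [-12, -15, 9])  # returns [16, -1, -12, -15, 9]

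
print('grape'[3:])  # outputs pe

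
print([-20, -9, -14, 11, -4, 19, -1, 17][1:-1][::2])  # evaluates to [-9, 11, 19]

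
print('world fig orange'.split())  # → ['world', 'fig', 'orange']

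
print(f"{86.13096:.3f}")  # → 86.131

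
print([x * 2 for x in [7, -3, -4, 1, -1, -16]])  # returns [14, -6, -8, 2, -2, -32]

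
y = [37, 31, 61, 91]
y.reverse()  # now [91, 61, 31, 37]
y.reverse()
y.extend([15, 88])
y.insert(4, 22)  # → [37, 31, 61, 91, 22, 15, 88]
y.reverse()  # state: [88, 15, 22, 91, 61, 31, 37]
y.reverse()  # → [37, 31, 61, 91, 22, 15, 88]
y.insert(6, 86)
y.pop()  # 88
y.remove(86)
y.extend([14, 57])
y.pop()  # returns 57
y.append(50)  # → [37, 31, 61, 91, 22, 15, 14, 50]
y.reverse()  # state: [50, 14, 15, 22, 91, 61, 31, 37]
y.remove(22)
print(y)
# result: [50, 14, 15, 91, 61, 31, 37]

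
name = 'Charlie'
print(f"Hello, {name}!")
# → Hello, Charlie!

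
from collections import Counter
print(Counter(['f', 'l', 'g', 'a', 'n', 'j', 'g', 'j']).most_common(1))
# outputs [('g', 2)]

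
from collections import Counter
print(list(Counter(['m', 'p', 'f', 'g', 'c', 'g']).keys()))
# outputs ['m', 'p', 'f', 'g', 'c']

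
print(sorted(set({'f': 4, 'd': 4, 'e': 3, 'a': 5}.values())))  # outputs [3, 4, 5]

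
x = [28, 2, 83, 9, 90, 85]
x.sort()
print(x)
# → [2, 9, 28, 83, 85, 90]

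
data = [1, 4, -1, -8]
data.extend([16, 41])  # [1, 4, -1, -8, 16, 41]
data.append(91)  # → [1, 4, -1, -8, 16, 41, 91]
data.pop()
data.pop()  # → 41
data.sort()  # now [-8, -1, 1, 4, 16]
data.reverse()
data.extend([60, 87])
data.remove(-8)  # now [16, 4, 1, -1, 60, 87]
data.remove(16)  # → [4, 1, -1, 60, 87]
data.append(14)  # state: [4, 1, -1, 60, 87, 14]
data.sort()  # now [-1, 1, 4, 14, 60, 87]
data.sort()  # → [-1, 1, 4, 14, 60, 87]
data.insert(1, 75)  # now [-1, 75, 1, 4, 14, 60, 87]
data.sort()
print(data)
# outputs [-1, 1, 4, 14, 60, 75, 87]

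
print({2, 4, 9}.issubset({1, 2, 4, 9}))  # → True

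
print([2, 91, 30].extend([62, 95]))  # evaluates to None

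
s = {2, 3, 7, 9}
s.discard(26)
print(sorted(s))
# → [2, 3, 7, 9]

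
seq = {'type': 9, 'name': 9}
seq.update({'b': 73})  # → {'type': 9, 'name': 9, 'b': 73}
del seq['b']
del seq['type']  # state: {'name': 9}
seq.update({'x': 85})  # {'name': 9, 'x': 85}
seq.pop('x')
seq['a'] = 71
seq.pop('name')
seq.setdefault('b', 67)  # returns 67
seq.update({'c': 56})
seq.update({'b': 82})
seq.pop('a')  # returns 71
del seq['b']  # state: {'c': 56}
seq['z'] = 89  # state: {'c': 56, 'z': 89}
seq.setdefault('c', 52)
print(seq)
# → {'c': 56, 'z': 89}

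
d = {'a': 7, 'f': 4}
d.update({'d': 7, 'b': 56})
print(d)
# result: {'a': 7, 'f': 4, 'd': 7, 'b': 56}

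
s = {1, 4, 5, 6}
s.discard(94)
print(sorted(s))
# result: [1, 4, 5, 6]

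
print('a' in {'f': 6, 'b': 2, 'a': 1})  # True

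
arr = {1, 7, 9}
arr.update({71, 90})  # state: {1, 7, 9, 71, 90}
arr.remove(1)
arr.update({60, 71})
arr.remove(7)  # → {9, 60, 71, 90}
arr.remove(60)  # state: {9, 71, 90}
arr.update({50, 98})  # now {9, 50, 71, 90, 98}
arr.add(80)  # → {9, 50, 71, 80, 90, 98}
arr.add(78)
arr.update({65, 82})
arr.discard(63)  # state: {9, 50, 65, 71, 78, 80, 82, 90, 98}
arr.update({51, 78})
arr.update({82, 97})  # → {9, 50, 51, 65, 71, 78, 80, 82, 90, 97, 98}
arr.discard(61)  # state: {9, 50, 51, 65, 71, 78, 80, 82, 90, 97, 98}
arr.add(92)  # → {9, 50, 51, 65, 71, 78, 80, 82, 90, 92, 97, 98}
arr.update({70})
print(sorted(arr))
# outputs [9, 50, 51, 65, 70, 71, 78, 80, 82, 90, 92, 97, 98]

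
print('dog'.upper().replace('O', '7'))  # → D7G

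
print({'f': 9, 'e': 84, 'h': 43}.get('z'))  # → None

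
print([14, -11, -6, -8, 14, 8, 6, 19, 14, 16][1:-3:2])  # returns [-11, -8, 8]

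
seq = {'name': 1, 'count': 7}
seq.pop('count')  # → 7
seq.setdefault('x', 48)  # 48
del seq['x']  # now {'name': 1}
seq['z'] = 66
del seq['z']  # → {'name': 1}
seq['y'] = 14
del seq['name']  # {'y': 14}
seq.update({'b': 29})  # {'y': 14, 'b': 29}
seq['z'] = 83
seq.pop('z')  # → 83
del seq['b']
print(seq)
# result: {'y': 14}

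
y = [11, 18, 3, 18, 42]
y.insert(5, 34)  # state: [11, 18, 3, 18, 42, 34]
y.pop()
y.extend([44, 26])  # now [11, 18, 3, 18, 42, 44, 26]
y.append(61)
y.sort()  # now [3, 11, 18, 18, 26, 42, 44, 61]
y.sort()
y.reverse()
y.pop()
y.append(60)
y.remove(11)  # [61, 44, 42, 26, 18, 18, 60]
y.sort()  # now [18, 18, 26, 42, 44, 60, 61]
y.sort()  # [18, 18, 26, 42, 44, 60, 61]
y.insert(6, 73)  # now [18, 18, 26, 42, 44, 60, 73, 61]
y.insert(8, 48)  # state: [18, 18, 26, 42, 44, 60, 73, 61, 48]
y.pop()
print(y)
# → [18, 18, 26, 42, 44, 60, 73, 61]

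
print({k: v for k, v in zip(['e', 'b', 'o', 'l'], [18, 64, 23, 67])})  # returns {'e': 18, 'b': 64, 'o': 23, 'l': 67}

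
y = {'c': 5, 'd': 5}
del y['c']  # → {'d': 5}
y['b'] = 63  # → {'d': 5, 'b': 63}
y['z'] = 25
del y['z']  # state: {'d': 5, 'b': 63}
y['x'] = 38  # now {'d': 5, 'b': 63, 'x': 38}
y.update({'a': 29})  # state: {'d': 5, 'b': 63, 'x': 38, 'a': 29}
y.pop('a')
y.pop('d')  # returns 5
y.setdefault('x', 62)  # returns 38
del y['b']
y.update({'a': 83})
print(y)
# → {'x': 38, 'a': 83}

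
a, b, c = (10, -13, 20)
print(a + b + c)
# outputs 17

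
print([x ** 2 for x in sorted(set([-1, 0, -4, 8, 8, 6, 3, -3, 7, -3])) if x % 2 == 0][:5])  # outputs [16, 0, 36, 64]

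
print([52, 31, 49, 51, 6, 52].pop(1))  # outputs 31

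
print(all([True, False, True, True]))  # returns False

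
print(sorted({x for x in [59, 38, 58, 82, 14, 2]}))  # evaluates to [2, 14, 38, 58, 59, 82]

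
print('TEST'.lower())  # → test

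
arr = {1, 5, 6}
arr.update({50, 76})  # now {1, 5, 6, 50, 76}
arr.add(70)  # {1, 5, 6, 50, 70, 76}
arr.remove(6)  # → {1, 5, 50, 70, 76}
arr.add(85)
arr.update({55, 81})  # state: {1, 5, 50, 55, 70, 76, 81, 85}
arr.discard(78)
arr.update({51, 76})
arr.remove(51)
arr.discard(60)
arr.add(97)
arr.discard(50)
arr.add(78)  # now {1, 5, 55, 70, 76, 78, 81, 85, 97}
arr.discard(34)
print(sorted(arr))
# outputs [1, 5, 55, 70, 76, 78, 81, 85, 97]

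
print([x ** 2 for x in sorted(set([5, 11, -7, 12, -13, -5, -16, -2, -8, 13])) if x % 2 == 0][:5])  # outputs [256, 64, 4, 144]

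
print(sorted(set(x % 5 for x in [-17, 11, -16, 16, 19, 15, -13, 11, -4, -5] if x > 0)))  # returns [0, 1, 4]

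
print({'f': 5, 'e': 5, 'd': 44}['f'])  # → 5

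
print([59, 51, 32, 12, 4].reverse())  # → None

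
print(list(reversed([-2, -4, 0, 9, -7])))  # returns [-7, 9, 0, -4, -2]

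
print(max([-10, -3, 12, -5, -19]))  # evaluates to 12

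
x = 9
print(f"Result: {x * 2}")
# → Result: 18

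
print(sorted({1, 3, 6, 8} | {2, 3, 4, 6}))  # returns [1, 2, 3, 4, 6, 8]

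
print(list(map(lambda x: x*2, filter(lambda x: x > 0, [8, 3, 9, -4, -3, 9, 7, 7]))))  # [16, 6, 18, 18, 14, 14]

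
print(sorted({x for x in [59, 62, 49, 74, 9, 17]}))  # [9, 17, 49, 59, 62, 74]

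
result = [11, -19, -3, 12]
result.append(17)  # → [11, -19, -3, 12, 17]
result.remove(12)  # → [11, -19, -3, 17]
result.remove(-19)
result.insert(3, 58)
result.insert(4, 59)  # [11, -3, 17, 58, 59]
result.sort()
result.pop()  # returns 59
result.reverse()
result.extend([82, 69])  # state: [58, 17, 11, -3, 82, 69]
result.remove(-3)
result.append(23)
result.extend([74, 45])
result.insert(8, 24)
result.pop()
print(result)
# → [58, 17, 11, 82, 69, 23, 74, 45]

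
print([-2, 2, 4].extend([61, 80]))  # None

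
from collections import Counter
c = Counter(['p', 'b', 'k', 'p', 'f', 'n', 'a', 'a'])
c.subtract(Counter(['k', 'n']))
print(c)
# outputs Counter({'p': 2, 'a': 2, 'b': 1, 'f': 1, 'k': 0, 'n': 0})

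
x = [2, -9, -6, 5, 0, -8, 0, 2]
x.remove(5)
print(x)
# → [2, -9, -6, 0, -8, 0, 2]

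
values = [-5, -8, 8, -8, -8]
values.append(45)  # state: [-5, -8, 8, -8, -8, 45]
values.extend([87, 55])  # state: [-5, -8, 8, -8, -8, 45, 87, 55]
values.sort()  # [-8, -8, -8, -5, 8, 45, 55, 87]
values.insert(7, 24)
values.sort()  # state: [-8, -8, -8, -5, 8, 24, 45, 55, 87]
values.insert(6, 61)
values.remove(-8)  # [-8, -8, -5, 8, 24, 61, 45, 55, 87]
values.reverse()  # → [87, 55, 45, 61, 24, 8, -5, -8, -8]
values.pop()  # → -8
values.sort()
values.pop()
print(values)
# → [-8, -5, 8, 24, 45, 55, 61]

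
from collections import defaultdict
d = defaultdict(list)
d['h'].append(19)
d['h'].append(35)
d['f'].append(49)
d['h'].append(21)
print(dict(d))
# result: {'h': [19, 35, 21], 'f': [49]}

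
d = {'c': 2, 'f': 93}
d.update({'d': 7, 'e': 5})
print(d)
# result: {'c': 2, 'f': 93, 'd': 7, 'e': 5}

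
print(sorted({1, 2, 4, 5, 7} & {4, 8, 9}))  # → [4]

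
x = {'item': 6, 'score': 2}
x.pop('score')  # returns 2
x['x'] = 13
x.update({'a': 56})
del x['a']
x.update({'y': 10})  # {'item': 6, 'x': 13, 'y': 10}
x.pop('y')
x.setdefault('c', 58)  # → 58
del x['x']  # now {'item': 6, 'c': 58}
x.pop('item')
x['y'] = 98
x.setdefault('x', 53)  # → 53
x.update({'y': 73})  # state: {'c': 58, 'y': 73, 'x': 53}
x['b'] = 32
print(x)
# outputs {'c': 58, 'y': 73, 'x': 53, 'b': 32}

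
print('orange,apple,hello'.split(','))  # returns ['orange', 'apple', 'hello']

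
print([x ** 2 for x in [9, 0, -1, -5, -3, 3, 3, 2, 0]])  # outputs [81, 0, 1, 25, 9, 9, 9, 4, 0]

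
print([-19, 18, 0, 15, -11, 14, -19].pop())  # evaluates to -19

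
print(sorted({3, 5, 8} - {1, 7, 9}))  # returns [3, 5, 8]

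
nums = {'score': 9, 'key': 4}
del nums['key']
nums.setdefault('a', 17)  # 17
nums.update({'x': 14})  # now {'score': 9, 'a': 17, 'x': 14}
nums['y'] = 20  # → {'score': 9, 'a': 17, 'x': 14, 'y': 20}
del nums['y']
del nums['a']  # {'score': 9, 'x': 14}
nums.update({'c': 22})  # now {'score': 9, 'x': 14, 'c': 22}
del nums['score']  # {'x': 14, 'c': 22}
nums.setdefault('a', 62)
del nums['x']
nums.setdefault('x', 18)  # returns 18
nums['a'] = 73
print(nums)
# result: {'c': 22, 'a': 73, 'x': 18}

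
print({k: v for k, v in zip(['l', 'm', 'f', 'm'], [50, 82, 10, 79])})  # {'l': 50, 'm': 79, 'f': 10}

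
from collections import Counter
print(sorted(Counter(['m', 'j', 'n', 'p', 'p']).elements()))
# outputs ['j', 'm', 'n', 'p', 'p']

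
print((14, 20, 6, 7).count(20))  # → 1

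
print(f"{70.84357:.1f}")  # 70.8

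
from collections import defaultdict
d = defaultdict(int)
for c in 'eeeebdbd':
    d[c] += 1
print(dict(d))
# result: {'e': 4, 'b': 2, 'd': 2}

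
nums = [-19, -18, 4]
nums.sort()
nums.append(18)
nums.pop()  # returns 18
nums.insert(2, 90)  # [-19, -18, 90, 4]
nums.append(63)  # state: [-19, -18, 90, 4, 63]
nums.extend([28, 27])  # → [-19, -18, 90, 4, 63, 28, 27]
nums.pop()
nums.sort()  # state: [-19, -18, 4, 28, 63, 90]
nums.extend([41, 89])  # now [-19, -18, 4, 28, 63, 90, 41, 89]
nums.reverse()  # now [89, 41, 90, 63, 28, 4, -18, -19]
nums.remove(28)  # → [89, 41, 90, 63, 4, -18, -19]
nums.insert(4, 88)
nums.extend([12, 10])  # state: [89, 41, 90, 63, 88, 4, -18, -19, 12, 10]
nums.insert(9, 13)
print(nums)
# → [89, 41, 90, 63, 88, 4, -18, -19, 12, 13, 10]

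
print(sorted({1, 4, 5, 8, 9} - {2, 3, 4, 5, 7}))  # [1, 8, 9]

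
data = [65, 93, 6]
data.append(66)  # [65, 93, 6, 66]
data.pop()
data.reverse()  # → [6, 93, 65]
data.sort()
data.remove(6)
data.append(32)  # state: [65, 93, 32]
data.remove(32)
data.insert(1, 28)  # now [65, 28, 93]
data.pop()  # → 93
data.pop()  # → 28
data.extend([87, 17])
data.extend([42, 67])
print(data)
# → [65, 87, 17, 42, 67]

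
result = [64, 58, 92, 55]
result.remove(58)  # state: [64, 92, 55]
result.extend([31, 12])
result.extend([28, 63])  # [64, 92, 55, 31, 12, 28, 63]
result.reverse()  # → [63, 28, 12, 31, 55, 92, 64]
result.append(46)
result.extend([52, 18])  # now [63, 28, 12, 31, 55, 92, 64, 46, 52, 18]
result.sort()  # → [12, 18, 28, 31, 46, 52, 55, 63, 64, 92]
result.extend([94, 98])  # [12, 18, 28, 31, 46, 52, 55, 63, 64, 92, 94, 98]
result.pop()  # 98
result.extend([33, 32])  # [12, 18, 28, 31, 46, 52, 55, 63, 64, 92, 94, 33, 32]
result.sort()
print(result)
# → [12, 18, 28, 31, 32, 33, 46, 52, 55, 63, 64, 92, 94]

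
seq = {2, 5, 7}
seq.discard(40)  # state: {2, 5, 7}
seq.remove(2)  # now {5, 7}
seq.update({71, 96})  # {5, 7, 71, 96}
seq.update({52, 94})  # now {5, 7, 52, 71, 94, 96}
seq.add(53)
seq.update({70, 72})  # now {5, 7, 52, 53, 70, 71, 72, 94, 96}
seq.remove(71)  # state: {5, 7, 52, 53, 70, 72, 94, 96}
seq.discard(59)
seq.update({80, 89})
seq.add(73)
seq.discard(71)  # {5, 7, 52, 53, 70, 72, 73, 80, 89, 94, 96}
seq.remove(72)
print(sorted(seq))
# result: [5, 7, 52, 53, 70, 73, 80, 89, 94, 96]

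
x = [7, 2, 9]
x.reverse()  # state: [9, 2, 7]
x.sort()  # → [2, 7, 9]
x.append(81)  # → [2, 7, 9, 81]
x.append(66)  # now [2, 7, 9, 81, 66]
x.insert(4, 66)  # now [2, 7, 9, 81, 66, 66]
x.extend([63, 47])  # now [2, 7, 9, 81, 66, 66, 63, 47]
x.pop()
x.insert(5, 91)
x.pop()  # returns 63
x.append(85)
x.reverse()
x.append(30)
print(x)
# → [85, 66, 91, 66, 81, 9, 7, 2, 30]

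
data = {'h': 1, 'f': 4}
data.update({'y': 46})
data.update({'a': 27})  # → {'h': 1, 'f': 4, 'y': 46, 'a': 27}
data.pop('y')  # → 46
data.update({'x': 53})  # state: {'h': 1, 'f': 4, 'a': 27, 'x': 53}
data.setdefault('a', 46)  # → 27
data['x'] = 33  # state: {'h': 1, 'f': 4, 'a': 27, 'x': 33}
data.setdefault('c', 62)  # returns 62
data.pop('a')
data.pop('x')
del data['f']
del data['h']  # {'c': 62}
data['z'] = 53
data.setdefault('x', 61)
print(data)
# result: {'c': 62, 'z': 53, 'x': 61}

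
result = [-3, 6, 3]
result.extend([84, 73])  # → [-3, 6, 3, 84, 73]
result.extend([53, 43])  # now [-3, 6, 3, 84, 73, 53, 43]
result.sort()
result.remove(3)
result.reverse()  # [84, 73, 53, 43, 6, -3]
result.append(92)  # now [84, 73, 53, 43, 6, -3, 92]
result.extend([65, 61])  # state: [84, 73, 53, 43, 6, -3, 92, 65, 61]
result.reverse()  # [61, 65, 92, -3, 6, 43, 53, 73, 84]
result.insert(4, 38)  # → [61, 65, 92, -3, 38, 6, 43, 53, 73, 84]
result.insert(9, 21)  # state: [61, 65, 92, -3, 38, 6, 43, 53, 73, 21, 84]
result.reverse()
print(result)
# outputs [84, 21, 73, 53, 43, 6, 38, -3, 92, 65, 61]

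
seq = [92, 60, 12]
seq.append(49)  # [92, 60, 12, 49]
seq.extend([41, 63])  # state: [92, 60, 12, 49, 41, 63]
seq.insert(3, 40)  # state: [92, 60, 12, 40, 49, 41, 63]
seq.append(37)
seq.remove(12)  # [92, 60, 40, 49, 41, 63, 37]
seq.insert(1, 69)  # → [92, 69, 60, 40, 49, 41, 63, 37]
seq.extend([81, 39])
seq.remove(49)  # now [92, 69, 60, 40, 41, 63, 37, 81, 39]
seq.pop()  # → 39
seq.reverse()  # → [81, 37, 63, 41, 40, 60, 69, 92]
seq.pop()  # 92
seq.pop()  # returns 69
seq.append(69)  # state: [81, 37, 63, 41, 40, 60, 69]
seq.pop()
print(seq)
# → [81, 37, 63, 41, 40, 60]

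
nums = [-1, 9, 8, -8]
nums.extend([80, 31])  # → [-1, 9, 8, -8, 80, 31]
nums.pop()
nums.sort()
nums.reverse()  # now [80, 9, 8, -1, -8]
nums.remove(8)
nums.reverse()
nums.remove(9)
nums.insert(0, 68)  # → [68, -8, -1, 80]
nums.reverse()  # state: [80, -1, -8, 68]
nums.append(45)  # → [80, -1, -8, 68, 45]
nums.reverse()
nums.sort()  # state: [-8, -1, 45, 68, 80]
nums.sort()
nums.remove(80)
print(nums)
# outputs [-8, -1, 45, 68]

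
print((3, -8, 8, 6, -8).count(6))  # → 1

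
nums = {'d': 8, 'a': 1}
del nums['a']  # {'d': 8}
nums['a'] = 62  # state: {'d': 8, 'a': 62}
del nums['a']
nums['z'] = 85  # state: {'d': 8, 'z': 85}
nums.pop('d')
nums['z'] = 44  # {'z': 44}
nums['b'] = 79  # {'z': 44, 'b': 79}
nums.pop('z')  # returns 44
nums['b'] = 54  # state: {'b': 54}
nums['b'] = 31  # {'b': 31}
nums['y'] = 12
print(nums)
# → {'b': 31, 'y': 12}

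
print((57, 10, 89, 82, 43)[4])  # 43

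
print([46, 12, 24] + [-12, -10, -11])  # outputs [46, 12, 24, -12, -10, -11]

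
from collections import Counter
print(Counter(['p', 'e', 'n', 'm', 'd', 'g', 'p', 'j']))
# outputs Counter({'p': 2, 'e': 1, 'n': 1, 'm': 1, 'd': 1, 'g': 1, 'j': 1})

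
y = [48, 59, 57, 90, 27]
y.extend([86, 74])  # [48, 59, 57, 90, 27, 86, 74]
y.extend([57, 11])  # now [48, 59, 57, 90, 27, 86, 74, 57, 11]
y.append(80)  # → [48, 59, 57, 90, 27, 86, 74, 57, 11, 80]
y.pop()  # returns 80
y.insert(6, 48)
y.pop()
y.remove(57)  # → [48, 59, 90, 27, 86, 48, 74, 57]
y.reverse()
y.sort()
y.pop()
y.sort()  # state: [27, 48, 48, 57, 59, 74, 86]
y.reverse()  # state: [86, 74, 59, 57, 48, 48, 27]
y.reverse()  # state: [27, 48, 48, 57, 59, 74, 86]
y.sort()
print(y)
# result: [27, 48, 48, 57, 59, 74, 86]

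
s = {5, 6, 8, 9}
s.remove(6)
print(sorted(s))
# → [5, 8, 9]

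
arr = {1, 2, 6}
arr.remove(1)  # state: {2, 6}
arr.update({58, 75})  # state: {2, 6, 58, 75}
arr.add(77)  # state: {2, 6, 58, 75, 77}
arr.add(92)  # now {2, 6, 58, 75, 77, 92}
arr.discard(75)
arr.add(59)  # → {2, 6, 58, 59, 77, 92}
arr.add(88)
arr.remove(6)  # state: {2, 58, 59, 77, 88, 92}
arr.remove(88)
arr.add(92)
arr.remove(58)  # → {2, 59, 77, 92}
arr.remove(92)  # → {2, 59, 77}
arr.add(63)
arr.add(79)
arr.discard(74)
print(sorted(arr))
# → [2, 59, 63, 77, 79]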